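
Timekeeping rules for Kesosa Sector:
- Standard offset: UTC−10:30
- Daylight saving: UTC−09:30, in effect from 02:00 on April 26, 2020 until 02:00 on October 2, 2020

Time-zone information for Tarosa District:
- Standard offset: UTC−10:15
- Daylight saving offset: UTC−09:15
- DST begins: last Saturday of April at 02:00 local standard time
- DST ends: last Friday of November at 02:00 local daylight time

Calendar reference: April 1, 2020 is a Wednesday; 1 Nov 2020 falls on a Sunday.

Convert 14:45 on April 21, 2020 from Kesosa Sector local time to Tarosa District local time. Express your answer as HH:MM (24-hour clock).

15:00

April 21, 2020 is outside the daylight-saving period (26 April – 2 October), so Kesosa Sector is on standard time, UTC−10:30.
14:45 Kesosa Sector + 10h30m = 01:15 UTC (rolling into the next day, 22 April 2020).
1 April 2020 is a Wednesday, so Saturdays fall on 4, 11, 18, 25; the last is April 25.
1 November 2020 is a Sunday, so Fridays fall on 6, 13, 20, 27; the last is November 27.
At the standard offset (UTC−10:15), 01:15 UTC − 10h15m = 15:00 Tarosa District standard time (rolling into the previous day, 21 April 2020).
The standard-time date in Tarosa District, April 21, 2020, does not fall between 25 April and 27 November, so daylight saving is not in effect and Tarosa District is at UTC−10:15.
01:15 UTC − 10h15m = 15:00 Tarosa District (rolling into the previous day, 21 April 2020).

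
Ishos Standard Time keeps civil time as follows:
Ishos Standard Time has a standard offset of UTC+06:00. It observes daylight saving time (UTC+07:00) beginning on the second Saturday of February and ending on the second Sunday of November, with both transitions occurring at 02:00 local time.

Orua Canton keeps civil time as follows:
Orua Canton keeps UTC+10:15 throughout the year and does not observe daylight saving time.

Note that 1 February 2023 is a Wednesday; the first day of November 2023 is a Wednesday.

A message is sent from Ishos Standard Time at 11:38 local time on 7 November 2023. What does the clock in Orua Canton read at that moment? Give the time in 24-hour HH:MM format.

1 February 2023 is a Wednesday, so the first Saturday is February 4 and the second is February 11.
1 November 2023 is a Wednesday, so the first Sunday is November 5 and the second is November 12.
7 November 2023 falls between 11 February and 12 November, so daylight saving is in effect and Ishos Standard Time is at UTC+07:00.
11:38 Ishos Standard Time − 7h = 04:38 UTC.
Orua Canton has no daylight saving, so its offset is UTC+10:15 year-round.
04:38 UTC + 10h15m = 14:53 Orua Canton.

14:53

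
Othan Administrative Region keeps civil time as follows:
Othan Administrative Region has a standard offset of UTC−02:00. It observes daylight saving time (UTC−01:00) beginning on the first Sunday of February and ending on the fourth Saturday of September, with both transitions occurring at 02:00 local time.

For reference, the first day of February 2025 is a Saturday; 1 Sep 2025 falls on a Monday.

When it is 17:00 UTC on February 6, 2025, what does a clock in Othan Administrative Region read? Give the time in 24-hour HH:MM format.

1 February 2025 is a Saturday, so the first Sunday is February 2.
1 September 2025 is a Monday, so the first Saturday is September 6 and the fourth is September 27.
At the standard offset (UTC−02:00), 17:00 UTC − 2h = 15:00 Othan Administrative Region standard time.
The standard-time date in Othan Administrative Region, February 6, 2025, falls between 2 February and 27 September, so daylight saving is in effect and Othan Administrative Region is at UTC−01:00.
17:00 UTC − 1h = 16:00 local.

16:00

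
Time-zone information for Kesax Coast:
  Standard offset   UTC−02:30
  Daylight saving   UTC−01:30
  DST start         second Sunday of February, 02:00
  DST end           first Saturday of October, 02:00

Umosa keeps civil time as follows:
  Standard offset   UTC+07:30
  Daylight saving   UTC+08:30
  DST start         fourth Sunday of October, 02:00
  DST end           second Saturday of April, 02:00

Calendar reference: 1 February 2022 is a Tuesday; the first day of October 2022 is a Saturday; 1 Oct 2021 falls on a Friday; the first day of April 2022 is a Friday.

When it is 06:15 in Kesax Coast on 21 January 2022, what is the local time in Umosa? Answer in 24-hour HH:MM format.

17:15

1 February 2022 is a Tuesday, so the first Sunday is February 6 and the second is February 13.
1 October 2022 is a Saturday, so the first Saturday is October 1.
Daylight saving runs 13 February – 1 October; 21 January 2022 is outside that window, so Kesax Coast is on standard time at UTC−02:30.
06:15 Kesax Coast + 2h30m = 08:45 UTC.
1 October 2021 is a Friday, so the first Sunday is October 3 and the fourth is October 24.
1 April 2022 is a Friday, so the first Saturday is April 2 and the second is April 9.
At the standard offset (UTC+07:30), 08:45 UTC + 7h30m = 16:15 Umosa standard time.
The standard-time date in Umosa, 21 January 2022, falls between 24 October 2021 and 9 April 2022, so daylight saving is in effect and Umosa is at UTC+08:30.
08:45 UTC + 8h30m = 17:15 Umosa.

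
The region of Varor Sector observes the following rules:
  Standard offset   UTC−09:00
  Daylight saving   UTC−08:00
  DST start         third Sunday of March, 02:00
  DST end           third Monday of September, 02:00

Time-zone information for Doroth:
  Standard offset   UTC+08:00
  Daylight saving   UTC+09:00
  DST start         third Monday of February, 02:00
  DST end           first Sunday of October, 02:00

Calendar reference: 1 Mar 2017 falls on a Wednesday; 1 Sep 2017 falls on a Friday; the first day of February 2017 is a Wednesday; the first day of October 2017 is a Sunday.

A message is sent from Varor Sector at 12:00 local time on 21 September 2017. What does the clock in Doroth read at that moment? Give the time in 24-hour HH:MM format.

06:00

1 March 2017 is a Wednesday, so the first Sunday is March 5 and the third is March 19.
1 September 2017 is a Friday, so the first Monday is September 4 and the third is September 18.
21 September 2017 is outside the daylight-saving period (19 March – 18 September), so Varor Sector is on standard time, UTC−09:00.
12:00 Varor Sector + 9h = 21:00 UTC.
1 February 2017 is a Wednesday, so the first Monday is February 6 and the third is February 20.
1 October 2017 is a Sunday, so the first Sunday is October 1.
At the standard offset (UTC+08:00), 21:00 UTC + 8h = 05:00 Doroth standard time (rolling into the next day, 22 September 2017).
Daylight saving runs 20 February – 1 October; the standard-time date in Doroth, 22 September 2017, is inside that window, so Doroth is at UTC+09:00.
21:00 UTC + 9h = 06:00 Doroth (rolling into the next day, 22 September 2017).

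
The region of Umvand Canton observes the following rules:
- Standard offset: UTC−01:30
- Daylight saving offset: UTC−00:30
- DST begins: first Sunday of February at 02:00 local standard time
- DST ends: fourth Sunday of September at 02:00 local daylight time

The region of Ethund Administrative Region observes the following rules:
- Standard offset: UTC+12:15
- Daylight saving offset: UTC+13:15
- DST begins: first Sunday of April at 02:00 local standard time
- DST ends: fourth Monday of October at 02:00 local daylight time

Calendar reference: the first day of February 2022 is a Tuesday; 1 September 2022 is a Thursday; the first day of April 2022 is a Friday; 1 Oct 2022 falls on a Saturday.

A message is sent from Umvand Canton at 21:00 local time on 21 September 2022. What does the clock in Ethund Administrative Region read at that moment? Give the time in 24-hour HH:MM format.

1 February 2022 is a Tuesday, so the first Sunday is February 6.
1 September 2022 is a Thursday, so the first Sunday is September 4 and the fourth is September 25.
21 September 2022 falls between 6 February and 25 September, so daylight saving is in effect and Umvand Canton is at UTC−00:30.
21:00 Umvand Canton + 0h30m = 21:30 UTC.
1 April 2022 is a Friday, so the first Sunday is April 3.
1 October 2022 is a Saturday, so the first Monday is October 3 and the fourth is October 24.
At the standard offset (UTC+12:15), 21:30 UTC + 12h15m = 09:45 Ethund Administrative Region standard time (rolling into the next day, 22 September 2022).
Daylight saving runs 3 April – 24 October; the standard-time date in Ethund Administrative Region, 22 September 2022, is inside that window, so Ethund Administrative Region is at UTC+13:15.
21:30 UTC + 13h15m = 10:45 Ethund Administrative Region (rolling into the next day, 22 September 2022).

10:45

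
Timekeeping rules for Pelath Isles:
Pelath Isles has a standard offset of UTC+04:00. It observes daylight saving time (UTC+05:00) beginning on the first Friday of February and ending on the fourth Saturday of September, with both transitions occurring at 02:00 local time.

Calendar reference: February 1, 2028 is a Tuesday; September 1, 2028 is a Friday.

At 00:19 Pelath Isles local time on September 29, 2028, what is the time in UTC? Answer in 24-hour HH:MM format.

1 February 2028 is a Tuesday, so the first Friday is February 4.
1 September 2028 is a Friday, so the first Saturday is September 2 and the fourth is September 23.
September 29, 2028 does not fall between 4 February and 23 September, so daylight saving is not in effect and Pelath Isles is at UTC+04:00.
00:19 local − 4h = 20:19 UTC (rolling into the previous day, 28 September 2028).

20:19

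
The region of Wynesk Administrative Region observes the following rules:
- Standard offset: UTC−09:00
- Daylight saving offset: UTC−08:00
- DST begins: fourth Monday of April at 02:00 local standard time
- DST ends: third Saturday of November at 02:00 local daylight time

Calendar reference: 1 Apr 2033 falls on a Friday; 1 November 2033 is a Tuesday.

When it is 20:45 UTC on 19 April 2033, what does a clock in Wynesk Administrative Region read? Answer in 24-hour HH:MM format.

1 April 2033 is a Friday, so the first Monday is April 4 and the fourth is April 25.
1 November 2033 is a Tuesday, so the first Saturday is November 5 and the third is November 19.
At the standard offset (UTC−09:00), 20:45 UTC − 9h = 11:45 Wynesk Administrative Region standard time.
Daylight saving runs 25 April – 19 November; the standard-time date in Wynesk Administrative Region, 19 April 2033, is outside that window, so Wynesk Administrative Region is on standard time at UTC−09:00.
20:45 UTC − 9h = 11:45 local.

11:45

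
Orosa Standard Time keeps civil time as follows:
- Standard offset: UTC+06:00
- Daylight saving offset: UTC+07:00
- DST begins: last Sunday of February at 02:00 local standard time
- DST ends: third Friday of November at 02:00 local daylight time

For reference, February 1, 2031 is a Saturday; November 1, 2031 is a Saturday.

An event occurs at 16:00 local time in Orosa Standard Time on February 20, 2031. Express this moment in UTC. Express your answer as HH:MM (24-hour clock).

1 February 2031 is a Saturday, so Sundays fall on 2, 9, 16, 23; the last is February 23.
1 November 2031 is a Saturday, so the first Friday is November 7 and the third is November 21.
February 20, 2031 is outside the daylight-saving period (23 February – 21 November), so Orosa Standard Time is on standard time, UTC+06:00.
16:00 local − 6h = 10:00 UTC.

10:00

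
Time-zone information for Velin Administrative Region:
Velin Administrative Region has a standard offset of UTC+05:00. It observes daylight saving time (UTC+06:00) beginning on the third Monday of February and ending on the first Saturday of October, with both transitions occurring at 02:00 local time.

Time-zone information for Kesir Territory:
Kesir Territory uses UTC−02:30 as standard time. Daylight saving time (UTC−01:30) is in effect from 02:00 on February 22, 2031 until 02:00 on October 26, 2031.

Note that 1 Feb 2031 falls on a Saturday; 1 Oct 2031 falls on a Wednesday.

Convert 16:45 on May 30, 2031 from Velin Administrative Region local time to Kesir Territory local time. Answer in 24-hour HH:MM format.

09:15

1 February 2031 is a Saturday, so the first Monday is February 3 and the third is February 17.
1 October 2031 is a Wednesday, so the first Saturday is October 4.
May 30, 2031 lies within the daylight-saving period (17 February – 4 October), so Velin Administrative Region is on daylight time, UTC+06:00.
16:45 Velin Administrative Region − 6h = 10:45 UTC.
At the standard offset (UTC−02:30), 10:45 UTC − 2h30m = 08:15 Kesir Territory standard time.
Daylight saving runs 22 February – 26 October; the standard-time date in Kesir Territory, May 30, 2031, is inside that window, so Kesir Territory is at UTC−01:30.
10:45 UTC − 1h30m = 09:15 Kesir Territory.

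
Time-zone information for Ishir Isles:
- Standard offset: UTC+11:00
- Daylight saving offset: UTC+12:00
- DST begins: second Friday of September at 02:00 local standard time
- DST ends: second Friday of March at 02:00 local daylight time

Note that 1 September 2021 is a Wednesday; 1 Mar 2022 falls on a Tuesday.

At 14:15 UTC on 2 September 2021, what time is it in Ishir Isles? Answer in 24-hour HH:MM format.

01:15

1 September 2021 is a Wednesday, so the first Friday is September 3 and the second is September 10.
1 March 2022 is a Tuesday, so the first Friday is March 4 and the second is March 11.
At the standard offset (UTC+11:00), 14:15 UTC + 11h = 01:15 Ishir Isles standard time (rolling into the next day, 3 September 2021).
The standard-time date in Ishir Isles, 3 September 2021, does not fall between 10 September 2021 and 11 March 2022, so daylight saving is not in effect and Ishir Isles is at UTC+11:00.
14:15 UTC + 11h = 01:15 local (rolling into the next day, 3 September 2021).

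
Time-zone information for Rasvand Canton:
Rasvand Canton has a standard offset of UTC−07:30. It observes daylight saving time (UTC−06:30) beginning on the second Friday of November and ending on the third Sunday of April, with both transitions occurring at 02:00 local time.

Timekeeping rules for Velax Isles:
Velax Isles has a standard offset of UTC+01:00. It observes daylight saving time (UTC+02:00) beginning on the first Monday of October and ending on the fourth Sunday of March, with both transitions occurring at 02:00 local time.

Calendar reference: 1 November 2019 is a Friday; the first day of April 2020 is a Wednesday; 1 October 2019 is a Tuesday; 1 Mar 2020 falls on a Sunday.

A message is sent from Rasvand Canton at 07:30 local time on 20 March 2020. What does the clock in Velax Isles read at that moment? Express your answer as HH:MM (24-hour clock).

1 November 2019 is a Friday, so the first Friday is November 1 and the second is November 8.
1 April 2020 is a Wednesday, so the first Sunday is April 5 and the third is April 19.
20 March 2020 falls between 8 November 2019 and 19 April 2020, so daylight saving is in effect and Rasvand Canton is at UTC−06:30.
07:30 Rasvand Canton + 6h30m = 14:00 UTC.
1 October 2019 is a Tuesday, so the first Monday is October 7.
1 March 2020 is a Sunday, so the first Sunday is March 1 and the fourth is March 22.
At the standard offset (UTC+01:00), 14:00 UTC + 1h = 15:00 Velax Isles standard time.
The standard-time date in Velax Isles, 20 March 2020, lies within the daylight-saving period (7 October 2019 – 22 March 2020), so Velax Isles is on daylight time, UTC+02:00.
14:00 UTC + 2h = 16:00 Velax Isles.

16:00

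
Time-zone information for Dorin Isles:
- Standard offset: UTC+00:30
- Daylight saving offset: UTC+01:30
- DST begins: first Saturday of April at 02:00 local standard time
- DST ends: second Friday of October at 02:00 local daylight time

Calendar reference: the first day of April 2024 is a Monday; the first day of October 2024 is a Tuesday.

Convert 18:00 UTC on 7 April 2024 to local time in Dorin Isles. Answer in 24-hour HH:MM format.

1 April 2024 is a Monday, so the first Saturday is April 6.
1 October 2024 is a Tuesday, so the first Friday is October 4 and the second is October 11.
At the standard offset (UTC+00:30), 18:00 UTC + 0h30m = 18:30 Dorin Isles standard time.
The standard-time date in Dorin Isles, 7 April 2024, lies within the daylight-saving period (6 April – 11 October), so Dorin Isles is on daylight time, UTC+01:30.
18:00 UTC + 1h30m = 19:30 local.

19:30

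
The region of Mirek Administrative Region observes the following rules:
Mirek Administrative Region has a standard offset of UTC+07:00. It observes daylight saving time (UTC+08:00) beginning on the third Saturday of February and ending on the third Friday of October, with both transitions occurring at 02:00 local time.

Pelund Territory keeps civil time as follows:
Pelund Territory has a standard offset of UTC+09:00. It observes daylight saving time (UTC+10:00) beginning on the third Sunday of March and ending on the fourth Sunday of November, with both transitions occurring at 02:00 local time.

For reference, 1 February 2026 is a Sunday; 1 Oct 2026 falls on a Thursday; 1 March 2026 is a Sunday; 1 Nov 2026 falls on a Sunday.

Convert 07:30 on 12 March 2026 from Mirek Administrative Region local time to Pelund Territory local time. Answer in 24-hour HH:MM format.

1 February 2026 is a Sunday, so the first Saturday is February 7 and the third is February 21.
1 October 2026 is a Thursday, so the first Friday is October 2 and the third is October 16.
Daylight saving runs 21 February – 16 October; 12 March 2026 is inside that window, so Mirek Administrative Region is at UTC+08:00.
07:30 Mirek Administrative Region − 8h = 23:30 UTC (rolling into the previous day, 11 March 2026).
1 March 2026 is a Sunday, so the first Sunday is March 1 and the third is March 15.
1 November 2026 is a Sunday, so the first Sunday is November 1 and the fourth is November 22.
At the standard offset (UTC+09:00), 23:30 UTC + 9h = 08:30 Pelund Territory standard time (rolling into the next day, 12 March 2026).
The standard-time date in Pelund Territory, 12 March 2026, is outside the daylight-saving period (15 March – 22 November), so Pelund Territory is on standard time, UTC+09:00.
23:30 UTC + 9h = 08:30 Pelund Territory (rolling into the next day, 12 March 2026).

08:30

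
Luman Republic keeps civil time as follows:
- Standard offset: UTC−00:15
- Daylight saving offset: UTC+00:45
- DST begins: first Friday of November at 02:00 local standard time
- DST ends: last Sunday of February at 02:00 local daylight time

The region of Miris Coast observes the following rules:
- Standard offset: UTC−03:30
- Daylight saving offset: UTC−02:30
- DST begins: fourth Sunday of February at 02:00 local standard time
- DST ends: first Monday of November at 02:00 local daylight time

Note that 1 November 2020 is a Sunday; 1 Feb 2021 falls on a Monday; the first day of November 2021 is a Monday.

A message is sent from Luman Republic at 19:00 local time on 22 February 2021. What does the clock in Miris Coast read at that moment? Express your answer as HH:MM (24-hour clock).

14:45

1 November 2020 is a Sunday, so the first Friday is November 6.
1 February 2021 is a Monday, so Sundays fall on 7, 14, 21, 28; the last is February 28.
Daylight saving runs 6 November 2020 – 28 February 2021; 22 February 2021 is inside that window, so Luman Republic is at UTC+00:45.
19:00 Luman Republic − 0h45m = 18:15 UTC.
1 February 2021 is a Monday, so the first Sunday is February 7 and the fourth is February 28.
1 November 2021 is a Monday, so the first Monday is November 1.
At the standard offset (UTC−03:30), 18:15 UTC − 3h30m = 14:45 Miris Coast standard time.
Daylight saving runs 28 February – 1 November; the standard-time date in Miris Coast, 22 February 2021, is outside that window, so Miris Coast is on standard time at UTC−03:30.
18:15 UTC − 3h30m = 14:45 Miris Coast.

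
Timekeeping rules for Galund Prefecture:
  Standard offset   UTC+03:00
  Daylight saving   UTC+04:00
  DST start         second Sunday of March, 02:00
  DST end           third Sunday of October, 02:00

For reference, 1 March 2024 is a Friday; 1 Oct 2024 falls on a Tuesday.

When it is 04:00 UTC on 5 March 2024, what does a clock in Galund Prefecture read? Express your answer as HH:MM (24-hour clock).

07:00

1 March 2024 is a Friday, so the first Sunday is March 3 and the second is March 10.
1 October 2024 is a Tuesday, so the first Sunday is October 6 and the third is October 20.
At the standard offset (UTC+03:00), 04:00 UTC + 3h = 07:00 Galund Prefecture standard time.
The standard-time date in Galund Prefecture, 5 March 2024, is outside the daylight-saving period (10 March – 20 October), so Galund Prefecture is on standard time, UTC+03:00.
04:00 UTC + 3h = 07:00 local.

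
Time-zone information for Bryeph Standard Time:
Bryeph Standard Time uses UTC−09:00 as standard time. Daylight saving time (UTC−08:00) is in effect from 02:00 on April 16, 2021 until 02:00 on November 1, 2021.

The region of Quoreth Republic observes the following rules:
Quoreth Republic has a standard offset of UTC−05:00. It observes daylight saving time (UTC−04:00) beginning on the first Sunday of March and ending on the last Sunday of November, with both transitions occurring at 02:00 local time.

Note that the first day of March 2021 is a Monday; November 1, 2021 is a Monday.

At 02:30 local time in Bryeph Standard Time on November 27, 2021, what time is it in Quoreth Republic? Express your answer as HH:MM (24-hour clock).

07:30

November 27, 2021 does not fall between 16 April and 1 November, so daylight saving is not in effect and Bryeph Standard Time is at UTC−09:00.
02:30 Bryeph Standard Time + 9h = 11:30 UTC.
1 March 2021 is a Monday, so the first Sunday is March 7.
1 November 2021 is a Monday, so Sundays fall on 7, 14, 21, 28; the last is November 28.
At the standard offset (UTC−05:00), 11:30 UTC − 5h = 06:30 Quoreth Republic standard time.
The standard-time date in Quoreth Republic, November 27, 2021, lies within the daylight-saving period (7 March – 28 November), so Quoreth Republic is on daylight time, UTC−04:00.
11:30 UTC − 4h = 07:30 Quoreth Republic.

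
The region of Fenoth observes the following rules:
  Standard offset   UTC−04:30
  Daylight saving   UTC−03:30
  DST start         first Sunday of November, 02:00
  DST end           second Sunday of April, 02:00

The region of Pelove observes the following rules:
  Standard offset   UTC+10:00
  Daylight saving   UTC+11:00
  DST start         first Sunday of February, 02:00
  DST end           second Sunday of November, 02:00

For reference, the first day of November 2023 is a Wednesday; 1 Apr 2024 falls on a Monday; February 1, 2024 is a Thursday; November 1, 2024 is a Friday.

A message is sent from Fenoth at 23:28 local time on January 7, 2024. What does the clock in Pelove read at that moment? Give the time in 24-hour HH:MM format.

12:58

1 November 2023 is a Wednesday, so the first Sunday is November 5.
1 April 2024 is a Monday, so the first Sunday is April 7 and the second is April 14.
Daylight saving runs 5 November 2023 – 14 April 2024; January 7, 2024 is inside that window, so Fenoth is at UTC−03:30.
23:28 Fenoth + 3h30m = 02:58 UTC (rolling into the next day, 8 January 2024).
1 February 2024 is a Thursday, so the first Sunday is February 4.
1 November 2024 is a Friday, so the first Sunday is November 3 and the second is November 10.
At the standard offset (UTC+10:00), 02:58 UTC + 10h = 12:58 Pelove standard time.
Daylight saving runs 4 February – 10 November; the standard-time date in Pelove, January 8, 2024, is outside that window, so Pelove is on standard time at UTC+10:00.
02:58 UTC + 10h = 12:58 Pelove.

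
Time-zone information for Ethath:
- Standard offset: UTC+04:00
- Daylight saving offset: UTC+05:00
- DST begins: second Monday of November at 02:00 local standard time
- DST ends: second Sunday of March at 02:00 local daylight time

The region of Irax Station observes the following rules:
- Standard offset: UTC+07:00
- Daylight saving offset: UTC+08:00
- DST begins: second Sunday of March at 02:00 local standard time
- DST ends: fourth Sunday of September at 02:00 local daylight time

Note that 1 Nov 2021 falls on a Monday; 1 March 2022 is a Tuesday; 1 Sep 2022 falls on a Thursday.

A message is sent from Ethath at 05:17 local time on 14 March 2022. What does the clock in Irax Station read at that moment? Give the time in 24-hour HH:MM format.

09:17

1 November 2021 is a Monday, so the first Monday is November 1 and the second is November 8.
1 March 2022 is a Tuesday, so the first Sunday is March 6 and the second is March 13.
Daylight saving runs 8 November 2021 – 13 March 2022; 14 March 2022 is outside that window, so Ethath is on standard time at UTC+04:00.
05:17 Ethath − 4h = 01:17 UTC.
1 March 2022 is a Tuesday, so the first Sunday is March 6 and the second is March 13.
1 September 2022 is a Thursday, so the first Sunday is September 4 and the fourth is September 25.
At the standard offset (UTC+07:00), 01:17 UTC + 7h = 08:17 Irax Station standard time.
The standard-time date in Irax Station, 14 March 2022, falls between 13 March and 25 September, so daylight saving is in effect and Irax Station is at UTC+08:00.
01:17 UTC + 8h = 09:17 Irax Station.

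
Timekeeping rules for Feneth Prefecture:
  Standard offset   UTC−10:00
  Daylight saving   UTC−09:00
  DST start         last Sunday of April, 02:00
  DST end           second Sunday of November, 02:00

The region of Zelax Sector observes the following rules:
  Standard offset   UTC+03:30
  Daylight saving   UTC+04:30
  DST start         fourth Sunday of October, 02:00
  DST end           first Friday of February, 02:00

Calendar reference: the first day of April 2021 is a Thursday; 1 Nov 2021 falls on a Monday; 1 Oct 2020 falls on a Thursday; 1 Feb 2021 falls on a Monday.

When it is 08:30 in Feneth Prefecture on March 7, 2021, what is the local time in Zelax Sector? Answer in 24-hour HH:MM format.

22:00

1 April 2021 is a Thursday, so Sundays fall on 4, 11, 18, 25; the last is April 25.
1 November 2021 is a Monday, so the first Sunday is November 7 and the second is November 14.
Daylight saving runs 25 April – 14 November; March 7, 2021 is outside that window, so Feneth Prefecture is on standard time at UTC−10:00.
08:30 Feneth Prefecture + 10h = 18:30 UTC.
1 October 2020 is a Thursday, so the first Sunday is October 4 and the fourth is October 25.
1 February 2021 is a Monday, so the first Friday is February 5.
At the standard offset (UTC+03:30), 18:30 UTC + 3h30m = 22:00 Zelax Sector standard time.
The standard-time date in Zelax Sector, March 7, 2021, is outside the daylight-saving period (25 October 2020 – 5 February 2021), so Zelax Sector is on standard time, UTC+03:30.
18:30 UTC + 3h30m = 22:00 Zelax Sector.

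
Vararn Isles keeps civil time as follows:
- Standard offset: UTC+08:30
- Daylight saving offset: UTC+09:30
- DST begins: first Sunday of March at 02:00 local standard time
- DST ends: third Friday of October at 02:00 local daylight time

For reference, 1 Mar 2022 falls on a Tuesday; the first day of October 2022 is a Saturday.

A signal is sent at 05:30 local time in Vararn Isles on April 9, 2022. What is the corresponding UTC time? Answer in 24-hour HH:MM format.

1 March 2022 is a Tuesday, so the first Sunday is March 6.
1 October 2022 is a Saturday, so the first Friday is October 7 and the third is October 21.
April 9, 2022 falls between 6 March and 21 October, so daylight saving is in effect and Vararn Isles is at UTC+09:30.
05:30 local − 9h30m = 20:00 UTC (rolling into the previous day, 8 April 2022).

20:00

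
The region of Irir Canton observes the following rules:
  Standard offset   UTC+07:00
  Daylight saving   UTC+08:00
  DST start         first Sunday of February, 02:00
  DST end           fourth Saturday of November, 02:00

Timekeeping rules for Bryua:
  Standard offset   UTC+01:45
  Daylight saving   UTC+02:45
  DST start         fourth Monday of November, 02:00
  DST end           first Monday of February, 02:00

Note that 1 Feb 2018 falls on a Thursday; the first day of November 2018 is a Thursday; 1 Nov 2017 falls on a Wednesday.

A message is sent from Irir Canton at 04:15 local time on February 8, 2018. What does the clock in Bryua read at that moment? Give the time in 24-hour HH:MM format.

22:00

1 February 2018 is a Thursday, so the first Sunday is February 4.
1 November 2018 is a Thursday, so the first Saturday is November 3 and the fourth is November 24.
February 8, 2018 lies within the daylight-saving period (4 February – 24 November), so Irir Canton is on daylight time, UTC+08:00.
04:15 Irir Canton − 8h = 20:15 UTC (rolling into the previous day, 7 February 2018).
1 November 2017 is a Wednesday, so the first Monday is November 6 and the fourth is November 27.
1 February 2018 is a Thursday, so the first Monday is February 5.
At the standard offset (UTC+01:45), 20:15 UTC + 1h45m = 22:00 Bryua standard time.
The standard-time date in Bryua, February 7, 2018, does not fall between 27 November 2017 and 5 February 2018, so daylight saving is not in effect and Bryua is at UTC+01:45.
20:15 UTC + 1h45m = 22:00 Bryua.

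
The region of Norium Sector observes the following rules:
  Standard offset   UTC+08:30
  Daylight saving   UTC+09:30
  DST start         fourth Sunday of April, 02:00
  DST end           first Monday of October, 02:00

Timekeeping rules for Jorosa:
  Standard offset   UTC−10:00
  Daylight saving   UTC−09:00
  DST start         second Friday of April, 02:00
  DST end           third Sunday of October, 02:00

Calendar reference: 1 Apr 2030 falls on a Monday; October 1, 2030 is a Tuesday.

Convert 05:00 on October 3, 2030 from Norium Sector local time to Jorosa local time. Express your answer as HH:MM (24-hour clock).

1 April 2030 is a Monday, so the first Sunday is April 7 and the fourth is April 28.
1 October 2030 is a Tuesday, so the first Monday is October 7.
October 3, 2030 lies within the daylight-saving period (28 April – 7 October), so Norium Sector is on daylight time, UTC+09:30.
05:00 Norium Sector − 9h30m = 19:30 UTC (rolling into the previous day, 2 October 2030).
1 April 2030 is a Monday, so the first Friday is April 5 and the second is April 12.
1 October 2030 is a Tuesday, so the first Sunday is October 6 and the third is October 20.
At the standard offset (UTC−10:00), 19:30 UTC − 10h = 09:30 Jorosa standard time.
The standard-time date in Jorosa, October 2, 2030, falls between 12 April and 20 October, so daylight saving is in effect and Jorosa is at UTC−09:00.
19:30 UTC − 9h = 10:30 Jorosa.

10:30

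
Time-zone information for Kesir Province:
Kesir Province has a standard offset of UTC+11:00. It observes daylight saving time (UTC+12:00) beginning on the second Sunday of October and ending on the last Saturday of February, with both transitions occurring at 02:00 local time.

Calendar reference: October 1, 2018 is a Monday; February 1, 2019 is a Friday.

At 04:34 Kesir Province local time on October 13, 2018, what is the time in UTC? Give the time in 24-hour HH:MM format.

1 October 2018 is a Monday, so the first Sunday is October 7 and the second is October 14.
1 February 2019 is a Friday, so Saturdays fall on 2, 9, 16, 23; the last is February 23.
October 13, 2018 is outside the daylight-saving period (14 October 2018 – 23 February 2019), so Kesir Province is on standard time, UTC+11:00.
04:34 local − 11h = 17:34 UTC (rolling into the previous day, 12 October 2018).

17:34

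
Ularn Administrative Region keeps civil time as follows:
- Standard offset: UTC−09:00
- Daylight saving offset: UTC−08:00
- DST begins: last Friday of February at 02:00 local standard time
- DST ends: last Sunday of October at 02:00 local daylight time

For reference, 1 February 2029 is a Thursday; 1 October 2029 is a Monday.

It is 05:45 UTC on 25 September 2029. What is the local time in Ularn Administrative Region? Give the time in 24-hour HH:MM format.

21:45

1 February 2029 is a Thursday, so Fridays fall on 2, 9, 16, 23; the last is February 23.
1 October 2029 is a Monday, so Sundays fall on 7, 14, 21, 28; the last is October 28.
At the standard offset (UTC−09:00), 05:45 UTC − 9h = 20:45 Ularn Administrative Region standard time (rolling into the previous day, 24 September 2029).
The standard-time date in Ularn Administrative Region, 24 September 2029, lies within the daylight-saving period (23 February – 28 October), so Ularn Administrative Region is on daylight time, UTC−08:00.
05:45 UTC − 8h = 21:45 local (rolling into the previous day, 24 September 2029).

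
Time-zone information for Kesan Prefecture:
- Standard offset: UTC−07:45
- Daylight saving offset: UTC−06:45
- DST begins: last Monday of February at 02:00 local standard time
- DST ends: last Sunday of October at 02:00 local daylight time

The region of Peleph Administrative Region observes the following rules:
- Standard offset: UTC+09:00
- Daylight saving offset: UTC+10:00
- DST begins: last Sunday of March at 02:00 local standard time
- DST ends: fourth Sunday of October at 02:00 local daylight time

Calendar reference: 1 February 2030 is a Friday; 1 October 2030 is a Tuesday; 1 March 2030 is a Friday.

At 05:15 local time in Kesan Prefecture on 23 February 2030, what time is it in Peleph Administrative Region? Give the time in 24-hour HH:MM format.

1 February 2030 is a Friday, so Mondays fall on 4, 11, 18, 25; the last is February 25.
1 October 2030 is a Tuesday, so Sundays fall on 6, 13, 20, 27; the last is October 27.
Daylight saving runs 25 February – 27 October; 23 February 2030 is outside that window, so Kesan Prefecture is on standard time at UTC−07:45.
05:15 Kesan Prefecture + 7h45m = 13:00 UTC.
1 March 2030 is a Friday, so Sundays fall on 3, 10, 17, 24, 31; the last is March 31.
1 October 2030 is a Tuesday, so the first Sunday is October 6 and the fourth is October 27.
At the standard offset (UTC+09:00), 13:00 UTC + 9h = 22:00 Peleph Administrative Region standard time.
The standard-time date in Peleph Administrative Region, 23 February 2030, does not fall between 31 March and 27 October, so daylight saving is not in effect and Peleph Administrative Region is at UTC+09:00.
13:00 UTC + 9h = 22:00 Peleph Administrative Region.

22:00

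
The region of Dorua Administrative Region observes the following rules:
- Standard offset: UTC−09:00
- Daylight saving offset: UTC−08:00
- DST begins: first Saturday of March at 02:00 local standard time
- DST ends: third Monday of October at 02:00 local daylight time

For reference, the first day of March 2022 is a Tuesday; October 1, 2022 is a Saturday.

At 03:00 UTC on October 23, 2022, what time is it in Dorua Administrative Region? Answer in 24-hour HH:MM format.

18:00

1 March 2022 is a Tuesday, so the first Saturday is March 5.
1 October 2022 is a Saturday, so the first Monday is October 3 and the third is October 17.
At the standard offset (UTC−09:00), 03:00 UTC − 9h = 18:00 Dorua Administrative Region standard time (rolling into the previous day, 22 October 2022).
Daylight saving runs 5 March – 17 October; the standard-time date in Dorua Administrative Region, October 22, 2022, is outside that window, so Dorua Administrative Region is on standard time at UTC−09:00.
03:00 UTC − 9h = 18:00 local (rolling into the previous day, 22 October 2022).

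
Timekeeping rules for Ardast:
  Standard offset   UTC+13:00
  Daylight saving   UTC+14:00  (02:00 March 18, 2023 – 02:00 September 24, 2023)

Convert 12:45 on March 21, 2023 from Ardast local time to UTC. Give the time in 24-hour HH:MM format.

22:45

Daylight saving runs 18 March – 24 September; March 21, 2023 is inside that window, so Ardast is at UTC+14:00.
12:45 local − 14h = 22:45 UTC (rolling into the previous day, 20 March 2023).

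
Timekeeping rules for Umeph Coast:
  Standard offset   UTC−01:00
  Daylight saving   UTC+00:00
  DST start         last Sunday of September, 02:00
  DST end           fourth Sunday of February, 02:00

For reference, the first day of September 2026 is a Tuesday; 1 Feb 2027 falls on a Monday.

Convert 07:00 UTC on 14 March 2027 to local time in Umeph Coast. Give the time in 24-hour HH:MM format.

1 September 2026 is a Tuesday, so Sundays fall on 6, 13, 20, 27; the last is September 27.
1 February 2027 is a Monday, so the first Sunday is February 7 and the fourth is February 28.
At the standard offset (UTC−01:00), 07:00 UTC − 1h = 06:00 Umeph Coast standard time.
The standard-time date in Umeph Coast, 14 March 2027, is outside the daylight-saving period (27 September 2026 – 28 February 2027), so Umeph Coast is on standard time, UTC−01:00.
07:00 UTC − 1h = 06:00 local.

06:00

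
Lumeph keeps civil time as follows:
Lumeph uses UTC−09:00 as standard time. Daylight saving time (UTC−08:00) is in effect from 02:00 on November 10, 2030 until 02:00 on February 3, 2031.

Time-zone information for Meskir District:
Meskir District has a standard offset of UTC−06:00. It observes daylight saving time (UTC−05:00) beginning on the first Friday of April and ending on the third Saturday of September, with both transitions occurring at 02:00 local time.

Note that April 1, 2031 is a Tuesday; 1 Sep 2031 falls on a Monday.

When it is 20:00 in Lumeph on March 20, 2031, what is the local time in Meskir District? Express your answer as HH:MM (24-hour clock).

23:00

March 20, 2031 does not fall between 10 November 2030 and 3 February 2031, so daylight saving is not in effect and Lumeph is at UTC−09:00.
20:00 Lumeph + 9h = 05:00 UTC (rolling into the next day, 21 March 2031).
1 April 2031 is a Tuesday, so the first Friday is April 4.
1 September 2031 is a Monday, so the first Saturday is September 6 and the third is September 20.
At the standard offset (UTC−06:00), 05:00 UTC − 6h = 23:00 Meskir District standard time (rolling into the previous day, 20 March 2031).
The standard-time date in Meskir District, March 20, 2031, does not fall between 4 April and 20 September, so daylight saving is not in effect and Meskir District is at UTC−06:00.
05:00 UTC − 6h = 23:00 Meskir District (rolling into the previous day, 20 March 2031).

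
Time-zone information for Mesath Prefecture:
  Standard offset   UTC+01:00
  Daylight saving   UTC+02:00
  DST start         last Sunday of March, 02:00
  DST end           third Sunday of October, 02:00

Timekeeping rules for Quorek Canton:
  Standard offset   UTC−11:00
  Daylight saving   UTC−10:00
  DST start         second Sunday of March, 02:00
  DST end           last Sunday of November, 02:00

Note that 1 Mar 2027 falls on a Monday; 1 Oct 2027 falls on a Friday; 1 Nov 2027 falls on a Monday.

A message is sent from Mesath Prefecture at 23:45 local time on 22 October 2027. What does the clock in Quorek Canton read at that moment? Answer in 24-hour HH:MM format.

12:45

1 March 2027 is a Monday, so Sundays fall on 7, 14, 21, 28; the last is March 28.
1 October 2027 is a Friday, so the first Sunday is October 3 and the third is October 17.
Daylight saving runs 28 March – 17 October; 22 October 2027 is outside that window, so Mesath Prefecture is on standard time at UTC+01:00.
23:45 Mesath Prefecture − 1h = 22:45 UTC.
1 March 2027 is a Monday, so the first Sunday is March 7 and the second is March 14.
1 November 2027 is a Monday, so Sundays fall on 7, 14, 21, 28; the last is November 28.
At the standard offset (UTC−11:00), 22:45 UTC − 11h = 11:45 Quorek Canton standard time.
The standard-time date in Quorek Canton, 22 October 2027, lies within the daylight-saving period (14 March – 28 November), so Quorek Canton is on daylight time, UTC−10:00.
22:45 UTC − 10h = 12:45 Quorek Canton.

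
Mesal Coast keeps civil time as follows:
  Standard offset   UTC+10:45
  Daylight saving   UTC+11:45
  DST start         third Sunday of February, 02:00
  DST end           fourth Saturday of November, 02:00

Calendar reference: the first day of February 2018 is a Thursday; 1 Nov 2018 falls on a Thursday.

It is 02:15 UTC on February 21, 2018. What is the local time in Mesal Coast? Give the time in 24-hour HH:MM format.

1 February 2018 is a Thursday, so the first Sunday is February 4 and the third is February 18.
1 November 2018 is a Thursday, so the first Saturday is November 3 and the fourth is November 24.
At the standard offset (UTC+10:45), 02:15 UTC + 10h45m = 13:00 Mesal Coast standard time.
The standard-time date in Mesal Coast, February 21, 2018, lies within the daylight-saving period (18 February – 24 November), so Mesal Coast is on daylight time, UTC+11:45.
02:15 UTC + 11h45m = 14:00 local.

14:00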